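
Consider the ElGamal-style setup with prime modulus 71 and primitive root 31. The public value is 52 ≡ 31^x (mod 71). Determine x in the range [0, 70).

11

Baby-step giant-step with m = ceil(sqrt(70)) = 9.
Baby table (31^j mod 71 for j=0..8):
  0:1  1:31  2:38  3:42  4:24  5:34  6:60  7:14
  8:8
Giant step factor: 31^(-9) ≡ 69 (mod 71).
Scan 52·69^i mod 71 for i = 0, 1, …:
  i=0: 52   i=1: 38
Match at i=1, j=2: x = 1·9 + 2 = 11.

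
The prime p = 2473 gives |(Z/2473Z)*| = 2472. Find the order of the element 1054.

The order of 1054 must divide p − 1 = 2472 = 2^3 · 3 · 103.
Divisors: 1, 2, 3, 4, 6, 8, 12, 24, 103, 206, 309, 412, 618, 824, 1236, 2472.
Check each in increasing order: 1054^1 ≡ 1054;  1054^2 ≡ 539;  1054^3 ≡ 1789;  1054^4 ≡ 1180;  1054^6 ≡ 459;  1054^8 ≡ 101;  1054^12 ≡ 476;  1054^24 ≡ 1533;  1054^103 ≡ 1495;  1054^206 ≡ 1906;  1054^309 ≡ 574;  1054^412 ≡ 2472;  1054^618 ≡ 567;  1054^824 ≡ 1.
Smallest exponent giving 1 is 824.

824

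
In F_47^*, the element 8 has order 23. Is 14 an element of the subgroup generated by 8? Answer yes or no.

14 ∈ ⟨8⟩ iff 14^23 ≡ 1 (mod 47), since |⟨8⟩| = 23.
14^23 mod 47 = 1.
Since 1 = 1, 14 lies in the subgroup.

yes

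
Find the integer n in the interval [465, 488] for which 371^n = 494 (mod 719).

471

Compute 371^465 mod 719 = 553, then multiply by 371 repeatedly:
  371^465=553  371^466=248  371^467=695  371^468=443  371^469=421
  371^470=168  371^471=494
Found 494 at exponent 471.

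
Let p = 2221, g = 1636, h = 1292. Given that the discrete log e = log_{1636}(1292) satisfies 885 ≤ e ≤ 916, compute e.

915

Compute 1636^885 mod 2221 = 1360, then multiply by 1636 repeatedly:
  1636^885=1360  1636^886=1739  1636^887=2124  1636^888=1220  1636^889=1462
  1636^890=2036  1636^891=1617  1636^892=201  1636^893=128  1636^894=634
  1636^895=17  1636^896=1160  1636^897=1026  1636^898=1681  1636^899=518
  1636^900=1247  1636^901=1214  1636^902=530  1636^903=890  1636^904=1285
  1636^905=1194  1636^906=1125  1636^907=1512  1636^908=1659  1636^909=62
  1636^910=1487  1636^911=737  1636^912=1950  1636^913=844  1636^914=1543
  1636^915=1292
Found 1292 at exponent 915.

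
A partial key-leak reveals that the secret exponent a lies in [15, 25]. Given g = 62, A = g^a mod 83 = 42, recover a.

21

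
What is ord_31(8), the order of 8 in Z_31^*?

The order of 8 must divide p − 1 = 30 = 2 · 3 · 5.
Divisors: 1, 2, 3, 5, 6, 10, 15, 30.
Check each in increasing order: 8^1 ≡ 8;  8^2 ≡ 2;  8^3 ≡ 16;  8^5 ≡ 1.
Smallest exponent giving 1 is 5.

5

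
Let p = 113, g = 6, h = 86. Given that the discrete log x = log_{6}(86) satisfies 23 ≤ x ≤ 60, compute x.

Compute 6^23 mod 113 = 33, then multiply by 6 repeatedly:
  6^23=33  6^24=85  6^25=58  6^26=9  6^27=54
  6^28=98  6^29=23  6^30=25  6^31=37  6^32=109
  6^33=89  6^34=82  6^35=40  6^36=14  6^37=84
  6^38=52  6^39=86
Found 86 at exponent 39.

39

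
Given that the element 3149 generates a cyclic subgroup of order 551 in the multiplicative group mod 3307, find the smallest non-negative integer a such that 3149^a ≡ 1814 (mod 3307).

494

Baby-step giant-step with m = ceil(sqrt(551)) = 24.
Baby table (3149^j mod 3307 for j=0..23):
  0:1  1:3149  2:1815  3:939  4:453  5:1180  6:2059  7:2071
  8:175  9:2113  10:153  11:2282  12:3214  13:1466  14:3169  15:1962
  16:862  17:2698  18:319  19:2510  20:260  21:1911  22:2306  23:2729
Giant step factor: 3149^(-24) ≡ 3294 (mod 3307).
Scan 1814·3294^i mod 3307 for i = 0, 1, …:
  i=0: 1814   i=1: 2874   i=2: 2322   i=3: 2884
  i=4: 2192   i=5: 1267   i=6: 64   i=7: 2475
  i=8: 895   i=9: 1593     …   i=19: 265
  i=20: 3169
Match at i=20, j=14: a = 20·24 + 14 = 494.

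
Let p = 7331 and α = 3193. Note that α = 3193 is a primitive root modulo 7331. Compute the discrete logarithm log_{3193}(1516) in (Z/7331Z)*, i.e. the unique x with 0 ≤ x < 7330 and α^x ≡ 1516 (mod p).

Baby-step giant-step with m = ceil(sqrt(7330)) = 86.
Baby table (3193^j mod 7331 for j=0..85):
  0:1  1:3193  2:5159  3:7261  4:3751  5:5420  6:4900  7:1346
  8:1812  9:1557  10:1083  11:5118  12:975  13:4831  14:959  15:5060
  16:6387  17:6180  18:5019  19:101  20:7260  21:558  22:261  23:4970
  24:4926  25:3723  26:3988  27:7068  28:3306  29:6749  30:3748  31:3172
  32:4085  33:1556  34:5221  35:7290  36:1045  37:1080  38:2870  39:160
  40:5041  41:4368  42:3462  43:6349  44:2142  45:6914  46:2761  47:4011
  48:7197  49:4667  50:5139  51:2049  52:3205  53:6820  54:3190  55:2911
  56:6446  57:3961  58:1498  59:3302  60:1308  61:5105  62:3452  63:3743
  64:1869  65:283  66:1906  67:1128  68:2183  69:5869  70:1681  71:1141
  72:7037  73:6957  74:771  75:5918  76:4187  77:4678  78:3607  79:150
  80:2435  81:4095  82:4162  83:5494  84:6590  85:1900
Giant step factor: 3193^(-86) ≡ 5335 (mod 7331).
Scan 1516·5335^i mod 7331 for i = 0, 1, …:
  i=0: 1516   i=1: 1767   i=2: 6610   i=3: 2240
  i=4: 870   i=5: 927   i=6: 4451   i=7: 976
  i=8: 1950   i=9: 561     …   i=61: 7322
  i=62: 3302
Match at i=62, j=59: x = 62·86 + 59 = 5391.

5391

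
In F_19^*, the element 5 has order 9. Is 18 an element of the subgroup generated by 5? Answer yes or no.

no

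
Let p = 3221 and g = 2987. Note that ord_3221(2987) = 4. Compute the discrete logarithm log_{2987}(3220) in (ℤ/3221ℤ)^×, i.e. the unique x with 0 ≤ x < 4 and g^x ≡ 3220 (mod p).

2

Successive powers of 2987 modulo 3221:
  2987^0=1  2987^1=2987  2987^2=3220
So 2987^2 ≡ 3220 (mod 3221), giving x = 2.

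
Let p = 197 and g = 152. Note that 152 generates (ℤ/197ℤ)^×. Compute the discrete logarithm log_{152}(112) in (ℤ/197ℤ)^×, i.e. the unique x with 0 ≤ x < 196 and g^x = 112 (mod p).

Baby-step giant-step with m = ceil(sqrt(196)) = 14.
Baby table (152^j mod 197 for j=0..13):
  0:1  1:152  2:55  3:86  4:70  5:2  6:107  7:110
  8:172  9:140  10:4  11:17  12:23  13:147
Giant step factor: 152^(-14) ≡ 19 (mod 197).
Scan 112·19^i mod 197 for i = 0, 1, …:
  i=0: 112   i=1: 158   i=2: 47   i=3: 105
  i=4: 25   i=5: 81   i=6: 160   i=7: 85
  i=8: 39   i=9: 150   i=10: 92   i=11: 172
Match at i=11, j=8: x = 11·14 + 8 = 162.

162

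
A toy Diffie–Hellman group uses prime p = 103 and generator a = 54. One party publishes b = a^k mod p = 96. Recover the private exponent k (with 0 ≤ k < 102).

Baby-step giant-step with m = ceil(sqrt(102)) = 11.
Baby table (54^j mod 103 for j=0..10):
  0:1  1:54  2:32  3:80  4:97  5:88  6:14  7:35
  8:36  9:90  10:19
Giant step factor: 54^(-11) ≡ 77 (mod 103).
Scan 96·77^i mod 103 for i = 0, 1, …:
  i=0: 96   i=1: 79   i=2: 6   i=3: 50
  i=4: 39   i=5: 16   i=6: 99   i=7: 1
Match at i=7, j=0: k = 7·11 + 0 = 77.

77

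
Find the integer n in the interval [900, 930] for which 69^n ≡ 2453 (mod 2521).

921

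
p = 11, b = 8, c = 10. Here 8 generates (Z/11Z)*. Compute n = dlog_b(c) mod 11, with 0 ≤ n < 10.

5

Successive powers of 8 modulo 11:
  8^0=1  8^1=8  8^2=9  8^3=6  8^4=4  8^5=10
So 8^5 ≡ 10 (mod 11), giving n = 5.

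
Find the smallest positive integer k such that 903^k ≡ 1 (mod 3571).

The order of 903 must divide p − 1 = 3570 = 2 · 3 · 5 · 7 · 17.
Divisors: 1, 2, 3, 5, 6, 7, 10, 14, 15, 17, 21, 30, 34, 35, 42, 51, 70, 85, 102, 105, 119, 170, 210, 238, 255, 357, 510, 595, 714, 1190, 1785, 3570.
Check each in increasing order: 903^1 ≡ 903;  903^2 ≡ 1221;  903^3 ≡ 2695;  903^5 ≡ 1704;  903^6 ≡ 3182;  903^7 ≡ 2262;  903^10 ≡ 393;  903^14 ≡ 2972;  903^15 ≡ 1895;  903^17 ≡ 3358;  903^21 ≡ 2042;  903^30 ≡ 2170;  903^34 ≡ 2517;  903^35 ≡ 1695;  903^42 ≡ 2407;  903^51 ≡ 3100;  903^70 ≡ 1941;  903^85 ≡ 65;  903^102 ≡ 439;  903^105 ≡ 1104;  903^119 ≡ 2910;  903^170 ≡ 654;  903^210 ≡ 1105;  903^238 ≡ 1259;  903^255 ≡ 3229;  903^357 ≡ 3415;  903^510 ≡ 2692;  903^595 ≡ 1.
Smallest exponent giving 1 is 595.

595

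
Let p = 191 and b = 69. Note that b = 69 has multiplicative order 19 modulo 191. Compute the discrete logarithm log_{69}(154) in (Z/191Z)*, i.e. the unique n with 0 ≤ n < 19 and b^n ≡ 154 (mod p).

Successive powers of 69 modulo 191:
  69^0=1  69^1=69  69^2=177  69^3=180  69^4=5  69^5=154
So 69^5 ≡ 154 (mod 191), giving n = 5.

5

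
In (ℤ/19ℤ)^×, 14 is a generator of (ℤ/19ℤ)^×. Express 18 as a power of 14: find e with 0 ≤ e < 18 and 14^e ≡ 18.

9

Successive powers of 14 modulo 19:
  14^0=1  14^1=14  14^2=6  14^3=8  14^4=17  14^5=10
  14^6=7  14^7=3  14^8=4  14^9=18
So 14^9 ≡ 18 (mod 19), giving e = 9.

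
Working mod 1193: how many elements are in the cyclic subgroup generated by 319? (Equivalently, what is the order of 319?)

The order of 319 must divide p − 1 = 1192 = 2^3 · 149.
Divisors: 1, 2, 4, 8, 149, 298, 596, 1192.
Check each in increasing order: 319^1 ≡ 319;  319^2 ≡ 356;  319^4 ≡ 278;  319^8 ≡ 932;  319^149 ≡ 1007;  319^298 ≡ 1192;  319^596 ≡ 1.
Smallest exponent giving 1 is 596.

596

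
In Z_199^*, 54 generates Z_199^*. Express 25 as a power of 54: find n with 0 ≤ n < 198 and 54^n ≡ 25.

186

Baby-step giant-step with m = ceil(sqrt(198)) = 15.
Baby table (54^j mod 199 for j=0..14):
  0:1  1:54  2:130  3:55  4:184  5:185  6:40  7:170
  8:26  9:11  10:196  11:37  12:8  13:34  14:45
Giant step factor: 54^(-15) ≡ 109 (mod 199).
Scan 25·109^i mod 199 for i = 0, 1, …:
  i=0: 25   i=1: 138   i=2: 117   i=3: 17
  i=4: 62   i=5: 191   i=6: 123   i=7: 74
  i=8: 106   i=9: 12   i=10: 114   i=11: 88
  i=12: 40
Match at i=12, j=6: n = 12·15 + 6 = 186.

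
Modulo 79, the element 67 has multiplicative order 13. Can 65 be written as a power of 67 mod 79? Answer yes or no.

yes

65 ∈ ⟨67⟩ iff 65^13 ≡ 1 (mod 79), since |⟨67⟩| = 13.
65^13 mod 79 = 1.
Since 1 = 1, 65 lies in the subgroup.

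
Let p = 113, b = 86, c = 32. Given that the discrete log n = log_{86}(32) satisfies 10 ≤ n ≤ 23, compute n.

Compute 86^10 mod 113 = 91, then multiply by 86 repeatedly:
  86^10=91  86^11=29  86^12=8  86^13=10  86^14=69
  86^15=58  86^16=16  86^17=20  86^18=25  86^19=3
  86^20=32
Found 32 at exponent 20.

20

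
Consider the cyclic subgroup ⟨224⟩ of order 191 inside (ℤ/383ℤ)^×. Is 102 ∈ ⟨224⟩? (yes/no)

102 ∈ ⟨224⟩ iff 102^191 ≡ 1 (mod 383), since |⟨224⟩| = 191.
102^191 mod 383 = 1.
Since 1 = 1, 102 lies in the subgroup.

yes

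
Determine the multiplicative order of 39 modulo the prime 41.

The order of 39 must divide p − 1 = 40 = 2^3 · 5.
Divisors: 1, 2, 4, 5, 8, 10, 20, 40.
Check each in increasing order: 39^1 ≡ 39;  39^2 ≡ 4;  39^4 ≡ 16;  39^5 ≡ 9;  39^8 ≡ 10;  39^10 ≡ 40;  39^20 ≡ 1.
Smallest exponent giving 1 is 20.

20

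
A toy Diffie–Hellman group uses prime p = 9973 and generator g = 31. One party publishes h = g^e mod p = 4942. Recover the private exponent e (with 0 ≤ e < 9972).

Baby-step giant-step with m = ceil(sqrt(9972)) = 100.
Baby table (31^j mod 9973 for j=0..99):
  0:1  1:31  2:961  3:9845  4:6005  5:6641  6:6411  7:9254
  8:7630  9:7151  10:2275  11:714  12:2188  13:7990  14:8338  15:9153
  16:4499  17:9820  18:5230  19:2562  20:9611  21:8724  22:1173  23:6444
  24:304  25:9424  26:2927  27:980  28:461  29:4318  30:4209  31:830
  32:5784  33:9763  34:3463  35:7623  36:6934  37:5521  38:1610  39:45
  40:1395  41:3353  42:4213  43:954  44:9628  45:9251  46:7537  47:4268
  48:2659  49:2645  50:2211  51:8703  52:522  53:6209  54:2992  55:2995
  56:3088  57:5971  58:5587  59:3656  60:3633  61:2920  62:763  63:3707
  64:5214  65:2066  66:4208  67:799  68:4823  69:9891  70:7431  71:982
  72:523  73:6240  74:3953  75:2867  76:9093  77:2639  78:2025  79:2937
  80:1290  81:98  82:3038  83:4421  84:7402  85:83  86:2573  87:9952
  88:9322  89:9738  90:2688  91:3544  92:161  93:4991  94:5126  95:9311
  96:9397  97:2090  98:4952  99:3917
Giant step factor: 31^(-100) ≡ 5052 (mod 9973).
Scan 4942·5052^i mod 9973 for i = 0, 1, …:
  i=0: 4942   i=1: 4565   i=2: 4804   i=3: 5499
  i=4: 6143   i=5: 8433   i=6: 8833   i=7: 5114
  i=8: 5858   i=9: 4725     …   i=94: 8185
  i=95: 2562
Match at i=95, j=19: e = 95·100 + 19 = 9519.

9519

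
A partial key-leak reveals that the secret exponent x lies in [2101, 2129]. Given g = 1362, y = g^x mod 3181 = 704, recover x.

2101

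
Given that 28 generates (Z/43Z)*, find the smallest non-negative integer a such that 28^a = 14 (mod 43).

4

Baby-step giant-step with m = ceil(sqrt(42)) = 7.
Baby table (28^j mod 43 for j=0..6):
  0:1  1:28  2:10  3:22  4:14  5:5  6:11
Giant step factor: 28^(-7) ≡ 37 (mod 43).
Scan 14·37^i mod 43 for i = 0, 1, …:
  i=0: 14
Match at i=0, j=4: a = 0·7 + 4 = 4.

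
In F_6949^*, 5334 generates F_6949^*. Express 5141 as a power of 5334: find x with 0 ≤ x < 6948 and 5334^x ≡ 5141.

3930

Baby-step giant-step with m = ceil(sqrt(6948)) = 84.
Baby table (5334^j mod 6949 for j=0..83):
  0:1  1:5334  2:2350  3:5853  4:4994  5:2479  6:5988  7:2388
  8:75  9:3957  10:2525  11:1188  12:6253  13:5251  14:4364  15:5375
  16:5625  17:4917  18:1752  19:5712  20:3392  21:4681  22:697  23:83
  24:4935  25:478  26:6318  27:4511  28:4236  29:3625  30:3632  31:6225
  32:1828  33:1105  34:1318  35:4773  36:4995  37:864  38:1389  39:1292
  40:5069  41:6436  42:1564  43:3576  44:6328  45:2259  46:6889  47:6563
  48:4929  49:3219  50:6116  51:4138  52:2068  53:2649  54:2449  55:5795
  56:1378  57:5159  58:66  59:4594  60:2222  61:4103  62:3001  63:3787
  64:6064  65:4730  66:4950  67:4049  68:6823  69:1969  70:2707  71:6065
  72:3115  73:351  74:2953  75:4868  76:4448  77:1746  78:1504  79:3190
  80:4308  81:5478  82:6056  83:3752
Giant step factor: 5334^(-84) ≡ 5067 (mod 6949).
Scan 5141·5067^i mod 6949 for i = 0, 1, …:
  i=0: 5141   i=1: 4595   i=2: 3715   i=3: 6013
  i=4: 3455   i=5: 1954   i=6: 5542   i=7: 405
  i=8: 2180   i=9: 4099     …   i=45: 1334
  i=46: 4950
Match at i=46, j=66: x = 46·84 + 66 = 3930.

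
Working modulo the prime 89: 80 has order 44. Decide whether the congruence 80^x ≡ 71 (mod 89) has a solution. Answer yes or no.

yes

71 ∈ ⟨80⟩ iff 71^44 ≡ 1 (mod 89), since |⟨80⟩| = 44.
71^44 mod 89 = 1.
Since 1 = 1, 71 lies in the subgroup.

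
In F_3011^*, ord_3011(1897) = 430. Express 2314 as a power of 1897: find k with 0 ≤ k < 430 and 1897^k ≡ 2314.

Baby-step giant-step with m = ceil(sqrt(430)) = 21.
Baby table (1897^j mod 3011 for j=0..20):
  0:1  1:1897  2:464  3:996  4:1515  5:1461  6:1397  7:429
  8:843  9:330  10:2733  11:2570  12:481  13:124  14:370  15:327
  16:53  17:1178  18:504  19:1601  20:2009
Giant step factor: 1897^(-21) ≡ 1299 (mod 3011).
Scan 2314·1299^i mod 3011 for i = 0, 1, …:
  i=0: 2314   i=1: 908   i=2: 2191   i=3: 714
  i=4: 98   i=5: 840   i=6: 1178
Match at i=6, j=17: k = 6·21 + 17 = 143.

143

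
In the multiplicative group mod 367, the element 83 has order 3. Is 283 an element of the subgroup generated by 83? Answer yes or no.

yes

⟨83⟩ has order 3; its elements mod 367 are {1, 83, 283}.
283 is in this set.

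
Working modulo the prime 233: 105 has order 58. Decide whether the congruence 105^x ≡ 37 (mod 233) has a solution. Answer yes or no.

37 ∈ ⟨105⟩ iff 37^58 ≡ 1 (mod 233), since |⟨105⟩| = 58.
37^58 mod 233 = 1.
Since 1 = 1, 37 lies in the subgroup.

yes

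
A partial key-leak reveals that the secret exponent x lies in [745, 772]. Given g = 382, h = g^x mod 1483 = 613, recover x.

766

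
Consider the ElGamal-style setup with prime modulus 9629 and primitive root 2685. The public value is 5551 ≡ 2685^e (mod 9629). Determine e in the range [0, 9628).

4332

Baby-step giant-step with m = ceil(sqrt(9628)) = 99.
Baby table (2685^j mod 9629 for j=0..98):
  0:1  1:2685  2:6733  3:4472  4:9586  5:93  6:8980  7:284
  8:1849  9:5630  10:8649  11:7046  12:7154  13:8264  14:3624  15:5150
  16:506  17:921  18:7861  19:17  20:7129  21:8542  22:8621  23:8898
  24:1581  25:8225  26:4828  27:2546  28:9049  29:2598  30:4234  31:6070
  32:5682  33:3834  34:889  35:8602  36:6028  37:8460  38:289  39:5645
  40:779  41:2122  42:6831  43:7619  44:5019  45:5044  46:4766  47:9398
  48:5650  49:4575  50:6900  51:304  52:7404  53:5484  54:1799  55:6186
  56:9014  57:4913  58:9304  59:3614  60:7187  61:579  62:4346  63:8291
  64:8716  65:3990  66:5702  67:9389  68:743  69:1752  70:5168  71:691
  72:6567  73:1696  74:8872  75:8803  76:6489  77:4104  78:3664  79:6631
  80:214  81:6479  82:6141  83:3737  84:427  85:644  86:5549  87:3002
  88:897  89:1195  90:2118  91:5720  92:9574  93:6389  94:5216  95:4394
  96:2365  97:4514  98:6808
Giant step factor: 2685^(-99) ≡ 7366 (mod 9629).
Scan 5551·7366^i mod 9629 for i = 0, 1, …:
  i=0: 5551   i=1: 3932   i=2: 8709   i=3: 2096
  i=4: 3849   i=5: 3958   i=6: 7645   i=7: 2678
  i=8: 5956   i=9: 2172     …   i=42: 8889
  i=43: 8803
Match at i=43, j=75: e = 43·99 + 75 = 4332.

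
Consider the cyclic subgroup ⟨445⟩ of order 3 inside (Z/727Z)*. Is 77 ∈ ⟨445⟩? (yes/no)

⟨445⟩ has order 3; its elements mod 727 are {1, 281, 445}.
77 is not in this set.

no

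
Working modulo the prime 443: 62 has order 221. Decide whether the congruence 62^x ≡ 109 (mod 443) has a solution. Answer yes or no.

109 ∈ ⟨62⟩ iff 109^221 ≡ 1 (mod 443), since |⟨62⟩| = 221.
109^221 mod 443 = 1.
Since 1 = 1, 109 lies in the subgroup.

yes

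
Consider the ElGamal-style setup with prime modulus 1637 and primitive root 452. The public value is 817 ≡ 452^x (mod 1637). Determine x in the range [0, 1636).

Baby-step giant-step with m = ceil(sqrt(1636)) = 41.
Baby table (452^j mod 1637 for j=0..40):
  0:1  1:452  2:1316  3:601  4:1547  5:245  6:1061  7:1568
  8:1552  9:868  10:1093  11:1299  12:1102  13:456  14:1487  15:954
  16:677  17:1522  18:404  19:901  20:1276  21:528  22:1291  23:760
  24:1387  25:1590  26:37  27:354  28:1219  29:956  30:1581  31:880
  32:1606  33:721  34:129  35:1013  36:1153  37:590  38:1486  39:502
  40:998
Giant step factor: 452^(-41) ≡ 551 (mod 1637).
Scan 817·551^i mod 1637 for i = 0, 1, …:
  i=0: 817   i=1: 1629   i=2: 503   i=3: 500
  i=4: 484   i=5: 1490   i=6: 853   i=7: 184
  i=8: 1527   i=9: 1596     …   i=23: 945
  i=24: 129
Match at i=24, j=34: x = 24·41 + 34 = 1018.

1018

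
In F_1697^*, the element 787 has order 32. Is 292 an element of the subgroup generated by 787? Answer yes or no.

292 ∈ ⟨787⟩ iff 292^32 ≡ 1 (mod 1697), since |⟨787⟩| = 32.
292^32 mod 1697 = 1.
Since 1 = 1, 292 lies in the subgroup.

yes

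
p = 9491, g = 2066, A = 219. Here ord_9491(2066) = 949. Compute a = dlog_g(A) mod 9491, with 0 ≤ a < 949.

Baby-step giant-step with m = ceil(sqrt(949)) = 31.
Baby table (2066^j mod 9491 for j=0..30):
  0:1  1:2066  2:6897  3:3211  4:9208  5:3764  6:3295  7:2423
  8:4161  9:7271  10:7124  11:7134  12:8812  13:1854  14:5491  15:2661
  16:2337  17:6814  18:2571  19:6217  20:2999  21:7802  22:3214  23:5915
  24:5473  25:3437  26:1574  27:5962  28:7665  29:4902  30:635
Giant step factor: 2066^(-31) ≡ 3762 (mod 9491).
Scan 219·3762^i mod 9491 for i = 0, 1, …:
  i=0: 219   i=1: 7652   i=2: 621   i=3: 1416
  i=4: 2541   i=5: 1805   i=6: 4345   i=7: 2388
  i=8: 5170   i=9: 2481     …   i=24: 8485
  i=25: 2337
Match at i=25, j=16: a = 25·31 + 16 = 791.

791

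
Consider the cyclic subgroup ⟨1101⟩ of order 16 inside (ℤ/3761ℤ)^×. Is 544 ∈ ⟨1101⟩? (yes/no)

⟨1101⟩ has order 16; its elements mod 3761 are {1, 490, 604, 693, 1080, 1101, 1159, 1667, 2094, 2602, 2660, 2681, 3068, 3157, 3271, 3760}.
544 is not in this set.

no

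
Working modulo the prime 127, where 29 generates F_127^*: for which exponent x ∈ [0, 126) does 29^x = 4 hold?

Baby-step giant-step with m = ceil(sqrt(126)) = 12.
Baby table (29^j mod 127 for j=0..11):
  0:1  1:29  2:79  3:5  4:18  5:14  6:25  7:90
  8:70  9:125  10:69  11:96
Giant step factor: 29^(-12) ≡ 38 (mod 127).
Scan 4·38^i mod 127 for i = 0, 1, …:
  i=0: 4   i=1: 25
Match at i=1, j=6: x = 1·12 + 6 = 18.

18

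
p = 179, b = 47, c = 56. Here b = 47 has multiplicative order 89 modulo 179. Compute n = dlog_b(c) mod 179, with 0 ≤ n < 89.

79

Baby-step giant-step with m = ceil(sqrt(89)) = 10.
Baby table (47^j mod 179 for j=0..9):
  0:1  1:47  2:61  3:3  4:141  5:4  6:9  7:65
  8:12  9:27
Giant step factor: 47^(-10) ≡ 56 (mod 179).
Scan 56·56^i mod 179 for i = 0, 1, …:
  i=0: 56   i=1: 93   i=2: 17   i=3: 57
  i=4: 149   i=5: 110   i=6: 74   i=7: 27
Match at i=7, j=9: n = 7·10 + 9 = 79.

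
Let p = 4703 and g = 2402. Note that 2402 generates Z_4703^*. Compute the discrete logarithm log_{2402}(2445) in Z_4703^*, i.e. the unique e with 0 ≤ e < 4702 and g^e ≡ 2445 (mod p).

Baby-step giant-step with m = ceil(sqrt(4702)) = 69.
Baby table (2402^j mod 4703 for j=0..68):
  0:1  1:2402  2:3726  3:43  4:4523  5:316  6:1849  7:1666
  8:4182  9:4259  10:1093  11:1112  12:4423  13:4672  14:786  15:2069
  16:3370  17:877  18:4313  19:3820  20:87  21:2042  22:4358  23:3741
  24:3152  25:3977  26:961  27:3852  28:1703  29:3699  30:1031  31:2684
  32:3858  33:2006  34:2540  35:1289  36:1604  37:1051  38:3694  39:3130
  40:2866  41:3643  42:2906  43:960  44:1450  45:2680  46:3656  47:1211
  48:2368  49:2009  50:340  51:3061  52:1733  53:511  54:4642  55:3974
  56:3161  57:2080  58:1574  59:4239  60:83  61:1840  62:3563  63:3569
  64:3872  65:2713  66:2971  67:1891  68:3787
Giant step factor: 2402^(-69) ≡ 4173 (mod 4703).
Scan 2445·4173^i mod 4703 for i = 0, 1, …:
  i=0: 2445   i=1: 2178   i=2: 2598   i=3: 1039
  i=4: 4284   i=5: 1029   i=6: 178   i=7: 4423
Match at i=7, j=12: e = 7·69 + 12 = 495.

495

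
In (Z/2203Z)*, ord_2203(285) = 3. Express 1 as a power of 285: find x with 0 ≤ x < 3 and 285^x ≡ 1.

Successive powers of 285 modulo 2203:
  285^0=1
So 285^0 ≡ 1 (mod 2203), giving x = 0.

0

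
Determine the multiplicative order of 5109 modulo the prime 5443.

The order of 5109 must divide p − 1 = 5442 = 2 · 3 · 907.
Divisors: 1, 2, 3, 6, 907, 1814, 2721, 5442.
Check each in increasing order: 5109^1 ≡ 5109;  5109^2 ≡ 2696;  5109^3 ≡ 3074;  5109^6 ≡ 428;  5109^907 ≡ 2589;  5109^1814 ≡ 2588;  5109^2721 ≡ 5442;  5109^5442 ≡ 1.
Smallest exponent giving 1 is 5442.

5442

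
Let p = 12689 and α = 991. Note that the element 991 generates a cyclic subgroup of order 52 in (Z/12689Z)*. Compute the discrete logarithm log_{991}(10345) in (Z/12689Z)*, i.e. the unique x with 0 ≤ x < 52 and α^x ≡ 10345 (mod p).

13

Baby-step giant-step with m = ceil(sqrt(52)) = 8.
Baby table (991^j mod 12689 for j=0..7):
  0:1  1:991  2:5028  3:8660  4:4296  5:6521  6:3610  7:11901
Giant step factor: 991^(-8) ≡ 7668 (mod 12689).
Scan 10345·7668^i mod 12689 for i = 0, 1, …:
  i=0: 10345   i=1: 6521
Match at i=1, j=5: x = 1·8 + 5 = 13.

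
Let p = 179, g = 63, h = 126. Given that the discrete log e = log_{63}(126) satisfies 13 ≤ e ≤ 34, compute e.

Compute 63^13 mod 179 = 133, then multiply by 63 repeatedly:
  63^13=133  63^14=145  63^15=6  63^16=20  63^17=7
  63^18=83  63^19=38  63^20=67  63^21=104  63^22=108
  63^23=2  63^24=126
Found 126 at exponent 24.

24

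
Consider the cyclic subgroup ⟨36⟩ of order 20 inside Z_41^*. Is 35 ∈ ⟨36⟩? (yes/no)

no

⟨36⟩ has order 20; its elements mod 41 are {1, 2, 4, 5, 8, 9, 10, 16, 18, 20, 21, 23, 25, 31, 32, 33, 36, 37, 39, 40}.
35 is not in this set.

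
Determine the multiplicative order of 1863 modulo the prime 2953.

164

The order of 1863 must divide p − 1 = 2952 = 2^3 · 3^2 · 41.
Divisors: 1, 2, 3, 4, 6, 8, 9, 12, 18, 24, 36, 41, 72, 82, 123, 164, 246, 328, 369, 492, 738, 984, 1476, 2952.
Check each in increasing order: 1863^1 ≡ 1863;  1863^2 ≡ 994;  1863^3 ≡ 291;  1863^4 ≡ 1734;  1863^6 ≡ 1997;  1863^8 ≡ 602;  1863^9 ≡ 2339;  1863^12 ≡ 1459;  1863^18 ≡ 1965;  1863^24 ≡ 2521;  1863^36 ≡ 1654;  1863^41 ≡ 1727;  1863^72 ≡ 1238;  1863^82 ≡ 2952;  1863^123 ≡ 1226;  1863^164 ≡ 1.
Smallest exponent giving 1 is 164.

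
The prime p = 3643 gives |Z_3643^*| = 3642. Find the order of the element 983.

1821

The order of 983 must divide p − 1 = 3642 = 2 · 3 · 607.
Divisors: 1, 2, 3, 6, 607, 1214, 1821, 3642.
Check each in increasing order: 983^1 ≡ 983;  983^2 ≡ 894;  983^3 ≡ 839;  983^6 ≡ 822;  983^607 ≡ 3220;  983^1214 ≡ 422;  983^1821 ≡ 1.
Smallest exponent giving 1 is 1821.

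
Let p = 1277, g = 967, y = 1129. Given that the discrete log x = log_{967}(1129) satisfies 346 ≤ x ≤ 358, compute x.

Compute 967^346 mod 1277 = 1261, then multiply by 967 repeatedly:
  967^346=1261  967^347=1129
Found 1129 at exponent 347.

347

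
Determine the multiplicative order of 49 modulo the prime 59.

The order of 49 must divide p − 1 = 58 = 2 · 29.
Divisors: 1, 2, 29, 58.
Check each in increasing order: 49^1 ≡ 49;  49^2 ≡ 41;  49^29 ≡ 1.
Smallest exponent giving 1 is 29.

29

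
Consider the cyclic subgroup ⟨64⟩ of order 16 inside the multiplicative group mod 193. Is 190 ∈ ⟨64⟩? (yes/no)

190 ∈ ⟨64⟩ iff 190^16 ≡ 1 (mod 193), since |⟨64⟩| = 16.
190^16 mod 193 = 1.
Since 1 = 1, 190 lies in the subgroup.

yes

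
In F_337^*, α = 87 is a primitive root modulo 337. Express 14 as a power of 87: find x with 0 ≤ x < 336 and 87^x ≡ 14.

250

Baby-step giant-step with m = ceil(sqrt(336)) = 19.
Baby table (87^j mod 337 for j=0..18):
  0:1  1:87  2:155  3:5  4:98  5:101  6:25  7:153
  8:168  9:125  10:91  11:166  12:288  13:118  14:156  15:92
  16:253  17:106  18:123
Giant step factor: 87^(-19) ≡ 203 (mod 337).
Scan 14·203^i mod 337 for i = 0, 1, …:
  i=0: 14   i=1: 146   i=2: 319   i=3: 53
  i=4: 312   i=5: 317   i=6: 321   i=7: 122
  i=8: 165   i=9: 132   i=10: 173   i=11: 71
  i=12: 259   i=13: 5
Match at i=13, j=3: x = 13·19 + 3 = 250.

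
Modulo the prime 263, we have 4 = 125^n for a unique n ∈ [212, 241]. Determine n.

214

Compute 125^212 mod 263 = 39, then multiply by 125 repeatedly:
  125^212=39  125^213=141  125^214=4
Found 4 at exponent 214.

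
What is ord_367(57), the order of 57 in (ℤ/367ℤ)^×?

The order of 57 must divide p − 1 = 366 = 2 · 3 · 61.
Divisors: 1, 2, 3, 6, 61, 122, 183, 366.
Check each in increasing order: 57^1 ≡ 57;  57^2 ≡ 313;  57^3 ≡ 225;  57^6 ≡ 346;  57^61 ≡ 283;  57^122 ≡ 83;  57^183 ≡ 1.
Smallest exponent giving 1 is 183.

183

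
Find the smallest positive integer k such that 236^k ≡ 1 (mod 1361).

The order of 236 must divide p − 1 = 1360 = 2^4 · 5 · 17.
Divisors: 1, 2, 4, 5, 8, 10, 16, 17, 20, 34, 40, 68, 80, 85, 136, 170, 272, 340, 680, 1360.
Check each in increasing order: 236^1 ≡ 236;  236^2 ≡ 1256;  236^4 ≡ 137;  236^5 ≡ 1029;  236^8 ≡ 1076;  236^10 ≡ 1344;  236^16 ≡ 926;  236^17 ≡ 776;  236^20 ≡ 289;  236^34 ≡ 614;  236^40 ≡ 500;  236^68 ≡ 1360;  236^80 ≡ 937;  236^85 ≡ 585;  236^136 ≡ 1.
Smallest exponent giving 1 is 136.

136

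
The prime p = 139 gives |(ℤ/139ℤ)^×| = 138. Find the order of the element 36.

23

The order of 36 must divide p − 1 = 138 = 2 · 3 · 23.
Divisors: 1, 2, 3, 6, 23, 46, 69, 138.
Check each in increasing order: 36^1 ≡ 36;  36^2 ≡ 45;  36^3 ≡ 91;  36^6 ≡ 80;  36^23 ≡ 1.
Smallest exponent giving 1 is 23.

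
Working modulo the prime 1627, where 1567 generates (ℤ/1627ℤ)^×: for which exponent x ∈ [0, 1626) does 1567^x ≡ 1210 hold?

1326

Baby-step giant-step with m = ceil(sqrt(1626)) = 41.
Baby table (1567^j mod 1627 for j=0..40):
  0:1  1:1567  2:346  3:391  4:945  5:245  6:1570  7:166
  8:1429  9:491  10:1453  11:678  12:1622  13:300  14:1524  15:1299
  16:156  17:402  18:285  19:797  20:990  21:799  22:870  23:1491
  24:25  25:127  26:515  27:13  28:847  29:1244  30:202  31:896
  32:1558  33:886  34:531  35:680  36:1502  37:992  38:679  39:1562
  40:646
Giant step factor: 1567^(-41) ≡ 435 (mod 1627).
Scan 1210·435^i mod 1627 for i = 0, 1, …:
  i=0: 1210   i=1: 829   i=2: 1048   i=3: 320
  i=4: 905   i=5: 1568   i=6: 367   i=7: 199
  i=8: 334   i=9: 487     …   i=31: 1249
  i=32: 1524
Match at i=32, j=14: x = 32·41 + 14 = 1326.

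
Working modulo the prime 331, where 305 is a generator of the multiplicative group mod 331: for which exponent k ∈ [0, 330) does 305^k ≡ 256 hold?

Baby-step giant-step with m = ceil(sqrt(330)) = 19.
Baby table (305^j mod 331 for j=0..18):
  0:1  1:305  2:14  3:298  4:196  5:200  6:96  7:152
  8:20  9:142  10:280  11:2  12:279  13:28  14:265  15:61
  16:69  17:192  18:304
Giant step factor: 305^(-19) ≡ 240 (mod 331).
Scan 256·240^i mod 331 for i = 0, 1, …:
  i=0: 256   i=1: 205   i=2: 212   i=3: 237
  i=4: 279
Match at i=4, j=12: k = 4·19 + 12 = 88.

88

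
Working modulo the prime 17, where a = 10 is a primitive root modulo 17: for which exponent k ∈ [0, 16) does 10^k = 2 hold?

10

Successive powers of 10 modulo 17:
  10^0=1  10^1=10  10^2=15  10^3=14  10^4=4  10^5=6
  10^6=9  10^7=5  10^8=16  10^9=7  10^10=2
So 10^10 ≡ 2 (mod 17), giving k = 10.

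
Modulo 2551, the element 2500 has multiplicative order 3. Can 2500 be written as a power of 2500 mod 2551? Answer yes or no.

yes

2500 ∈ ⟨2500⟩ iff 2500^3 ≡ 1 (mod 2551), since |⟨2500⟩| = 3.
2500^3 mod 2551 = 1.
Since 1 = 1, 2500 lies in the subgroup.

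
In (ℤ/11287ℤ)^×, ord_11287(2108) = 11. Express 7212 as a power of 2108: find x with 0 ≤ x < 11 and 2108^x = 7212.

Successive powers of 2108 modulo 11287:
  2108^0=1  2108^1=2108  2108^2=7873  2108^3=4394  2108^4=7212
So 2108^4 ≡ 7212 (mod 11287), giving x = 4.

4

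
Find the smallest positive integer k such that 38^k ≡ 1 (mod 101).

100

The order of 38 must divide p − 1 = 100 = 2^2 · 5^2.
Divisors: 1, 2, 4, 5, 10, 20, 25, 50, 100.
Check each in increasing order: 38^1 ≡ 38;  38^2 ≡ 30;  38^4 ≡ 92;  38^5 ≡ 62;  38^10 ≡ 6;  38^20 ≡ 36;  38^25 ≡ 10;  38^50 ≡ 100;  38^100 ≡ 1.
Smallest exponent giving 1 is 100.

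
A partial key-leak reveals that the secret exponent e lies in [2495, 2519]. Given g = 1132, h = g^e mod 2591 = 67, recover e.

2508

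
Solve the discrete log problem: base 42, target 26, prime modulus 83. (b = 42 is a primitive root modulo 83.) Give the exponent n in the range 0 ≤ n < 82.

4

Successive powers of 42 modulo 83:
  42^0=1  42^1=42  42^2=21  42^3=52  42^4=26
So 42^4 ≡ 26 (mod 83), giving n = 4.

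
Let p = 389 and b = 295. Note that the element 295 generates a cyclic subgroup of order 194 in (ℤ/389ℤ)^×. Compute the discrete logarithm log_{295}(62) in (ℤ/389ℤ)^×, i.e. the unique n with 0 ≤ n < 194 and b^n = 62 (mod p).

Baby-step giant-step with m = ceil(sqrt(194)) = 14.
Baby table (295^j mod 389 for j=0..13):
  0:1  1:295  2:278  3:320  4:262  5:268  6:93  7:205
  8:180  9:196  10:248  11:28  12:91  13:4
Giant step factor: 295^(-14) ≡ 30 (mod 389).
Scan 62·30^i mod 389 for i = 0, 1, …:
  i=0: 62   i=1: 304   i=2: 173   i=3: 133
  i=4: 100   i=5: 277   i=6: 141   i=7: 340
  i=8: 86   i=9: 246   i=10: 378   i=11: 59
  i=12: 214   i=13: 196
Match at i=13, j=9: n = 13·14 + 9 = 191.

191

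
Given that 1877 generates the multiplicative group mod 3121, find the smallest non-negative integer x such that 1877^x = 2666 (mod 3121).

Baby-step giant-step with m = ceil(sqrt(3120)) = 56.
Baby table (1877^j mod 3121 for j=0..55):
  0:1  1:1877  2:2641  3:1009  4:2567  5:2556  6:635  7:2794
  8:1058  9:910  10:883  11:140  12:616  13:1462  14:815  15:465
  16:2046  17:1512  18:1035  19:1433  20:2560  21:1901  22:874  23:1973
  24:1815  25:1744  26:2680  27:2429  28:2573  29:1334  30:876  31:2606
  32:855  33:641  34:1572  35:1299  36:722  37:680  38:2992  39:1305
  40:2621  41:921  42:2804  43:1102  44:2352  45:1610  46:842  47:1208
  48:1570  49:666  50:1682  51:1783  52:979  53:2435  54:1351  55:1575
Giant step factor: 1877^(-56) ≡ 1810 (mod 3121).
Scan 2666·1810^i mod 3121 for i = 0, 1, …:
  i=0: 2666   i=1: 394   i=2: 1552   i=3: 220
  i=4: 1833   i=5: 107   i=6: 168   i=7: 1343
  i=8: 2692   i=9: 639     …   i=45: 2424
  i=46: 2435
Match at i=46, j=53: x = 46·56 + 53 = 2629.

2629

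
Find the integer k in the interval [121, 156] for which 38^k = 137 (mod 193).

Compute 38^121 mod 193 = 149, then multiply by 38 repeatedly:
  38^121=149  38^122=65  38^123=154  38^124=62  38^125=40
  38^126=169  38^127=53  38^128=84  38^129=104  38^130=92
  38^131=22  38^132=64  38^133=116  38^134=162  38^135=173
  38^136=12  38^137=70  38^138=151  38^139=141  38^140=147
  38^141=182  38^142=161  38^143=135  38^144=112  38^145=10
  38^146=187  38^147=158  38^148=21  38^149=26  38^150=23
  38^151=102  38^152=16  38^153=29  38^154=137
Found 137 at exponent 154.

154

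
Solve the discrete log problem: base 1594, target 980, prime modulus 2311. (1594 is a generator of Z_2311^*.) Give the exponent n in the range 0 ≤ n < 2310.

Baby-step giant-step with m = ceil(sqrt(2310)) = 49.
Baby table (1594^j mod 2311 for j=0..48):
  0:1  1:1594  2:1047  3:376  4:795  5:802  6:405  7:801
  8:1122  9:2065  10:746  11:1270  12:2255  13:865  14:1454  15:2054
  16:1700  17:1308  18:430  19:1364  20:1876  21:2221  22:2133  23:521
  24:825  25:91  26:1772  27:526  28:1862  29:704  30:1341  31:2190
  32:1250  33:418  34:724  35:867  36:20  37:1837  38:141  39:587
  40:2034  41:2174  42:1167  43:2154  44:1641  45:2013  46:1054  47:2290
  48:1191
Giant step factor: 1594^(-49) ≡ 1671 (mod 2311).
Scan 980·1671^i mod 2311 for i = 0, 1, …:
  i=0: 980   i=1: 1392   i=2: 1166   i=3: 213
  i=4: 29   i=5: 2239   i=6: 2171   i=7: 1782
  i=8: 1154   i=9: 960   i=10: 326   i=11: 1661
  i=12: 20
Match at i=12, j=36: n = 12·49 + 36 = 624.

624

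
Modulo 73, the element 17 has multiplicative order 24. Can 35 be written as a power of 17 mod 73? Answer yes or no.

no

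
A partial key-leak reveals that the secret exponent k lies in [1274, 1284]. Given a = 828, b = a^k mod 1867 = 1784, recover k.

1278

Compute 828^1274 mod 1867 = 1616, then multiply by 828 repeatedly:
  828^1274=1616  828^1275=1276  828^1276=1673  828^1277=1797  828^1278=1784
Found 1784 at exponent 1278.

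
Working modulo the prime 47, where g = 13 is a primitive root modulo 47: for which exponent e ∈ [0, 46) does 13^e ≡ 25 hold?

42

Baby-step giant-step with m = ceil(sqrt(46)) = 7.
Baby table (13^j mod 47 for j=0..6):
  0:1  1:13  2:28  3:35  4:32  5:40  6:3
Giant step factor: 13^(-7) ≡ 41 (mod 47).
Scan 25·41^i mod 47 for i = 0, 1, …:
  i=0: 25   i=1: 38   i=2: 7   i=3: 5
  i=4: 17   i=5: 39   i=6: 1
Match at i=6, j=0: e = 6·7 + 0 = 42.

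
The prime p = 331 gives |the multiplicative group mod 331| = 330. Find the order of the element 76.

The order of 76 must divide p − 1 = 330 = 2 · 3 · 5 · 11.
Divisors: 1, 2, 3, 5, 6, 10, 11, 15, 22, 30, 33, 55, 66, 110, 165, 330.
Check each in increasing order: 76^1 ≡ 76;  76^2 ≡ 149;  76^3 ≡ 70;  76^5 ≡ 169;  76^6 ≡ 266;  76^10 ≡ 95;  76^11 ≡ 269;  76^15 ≡ 167;  76^22 ≡ 203;  76^30 ≡ 85;  76^33 ≡ 323;  76^55 ≡ 31;  76^66 ≡ 64;  76^110 ≡ 299;  76^165 ≡ 1.
Smallest exponent giving 1 is 165.

165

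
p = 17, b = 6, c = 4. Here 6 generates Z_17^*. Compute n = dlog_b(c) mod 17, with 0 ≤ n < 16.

Successive powers of 6 modulo 17:
  6^0=1  6^1=6  6^2=2  6^3=12  6^4=4
So 6^4 ≡ 4 (mod 17), giving n = 4.

4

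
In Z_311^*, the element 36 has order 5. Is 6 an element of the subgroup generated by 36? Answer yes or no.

6 ∈ ⟨36⟩ iff 6^5 ≡ 1 (mod 311), since |⟨36⟩| = 5.
6^5 mod 311 = 1.
Since 1 = 1, 6 lies in the subgroup.

yes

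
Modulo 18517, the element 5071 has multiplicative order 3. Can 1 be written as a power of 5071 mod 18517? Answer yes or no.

1 ∈ ⟨5071⟩ iff 1^3 ≡ 1 (mod 18517), since |⟨5071⟩| = 3.
1^3 mod 18517 = 1.
Since 1 = 1, 1 lies in the subgroup.

yes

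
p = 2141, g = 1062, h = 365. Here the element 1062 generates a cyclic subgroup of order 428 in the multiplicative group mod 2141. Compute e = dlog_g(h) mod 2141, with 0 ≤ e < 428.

156

Baby-step giant-step with m = ceil(sqrt(428)) = 21.
Baby table (1062^j mod 2141 for j=0..20):
  0:1  1:1062  2:1678  3:724  4:269  5:925  6:1772  7:2066
  8:1708  9:469  10:1366  11:1235  12:1278  13:1983  14:1343  15:360
  16:1222  17:318  18:1579  19:495  20:1145
Giant step factor: 1062^(-21) ≡ 284 (mod 2141).
Scan 365·284^i mod 2141 for i = 0, 1, …:
  i=0: 365   i=1: 892   i=2: 690   i=3: 1129
  i=4: 1627   i=5: 1753   i=6: 1140   i=7: 469
Match at i=7, j=9: e = 7·21 + 9 = 156.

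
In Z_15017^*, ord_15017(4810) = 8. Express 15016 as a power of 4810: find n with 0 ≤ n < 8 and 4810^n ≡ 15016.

4

Successive powers of 4810 modulo 15017:
  4810^0=1  4810^1=4810  4810^2=9920  4810^3=6191  4810^4=15016
So 4810^4 ≡ 15016 (mod 15017), giving n = 4.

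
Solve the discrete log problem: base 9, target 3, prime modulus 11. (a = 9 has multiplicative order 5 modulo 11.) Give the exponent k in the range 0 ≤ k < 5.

Successive powers of 9 modulo 11:
  9^0=1  9^1=9  9^2=4  9^3=3
So 9^3 ≡ 3 (mod 11), giving k = 3.

3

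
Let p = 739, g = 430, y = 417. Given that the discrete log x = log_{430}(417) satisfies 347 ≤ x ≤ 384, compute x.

376

Compute 430^347 mod 739 = 29, then multiply by 430 repeatedly:
  430^347=29  430^348=646  430^349=655  430^350=91  430^351=702
  430^352=348  430^353=362  430^354=470  430^355=353  430^356=295
  430^357=481  430^358=649  430^359=467  430^360=541  430^361=584
  430^362=599  430^363=398  430^364=431  430^365=580  430^366=357
  430^367=537  430^368=342  430^369=738  430^370=309  430^371=589
  430^372=532  430^373=409  430^374=727  430^375=13  430^376=417
Found 417 at exponent 376.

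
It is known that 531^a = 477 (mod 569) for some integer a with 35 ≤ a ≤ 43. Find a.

37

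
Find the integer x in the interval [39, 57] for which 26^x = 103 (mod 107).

Compute 26^39 mod 107 = 103, then multiply by 26 repeatedly:
  26^39=103
Found 103 at exponent 39.

39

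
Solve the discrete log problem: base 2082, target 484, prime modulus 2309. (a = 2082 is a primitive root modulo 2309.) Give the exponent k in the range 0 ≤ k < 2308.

428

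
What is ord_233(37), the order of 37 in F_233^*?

The order of 37 must divide p − 1 = 232 = 2^3 · 29.
Divisors: 1, 2, 4, 8, 29, 58, 116, 232.
Check each in increasing order: 37^1 ≡ 37;  37^2 ≡ 204;  37^4 ≡ 142;  37^8 ≡ 126;  37^29 ≡ 1.
Smallest exponent giving 1 is 29.

29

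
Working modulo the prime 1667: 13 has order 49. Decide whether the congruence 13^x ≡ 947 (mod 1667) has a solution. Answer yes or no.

947 ∈ ⟨13⟩ iff 947^49 ≡ 1 (mod 1667), since |⟨13⟩| = 49.
947^49 mod 1667 = 952.
Since 952 ≠ 1, 947 does not lie in the subgroup.

no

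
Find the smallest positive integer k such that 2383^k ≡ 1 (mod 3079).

The order of 2383 must divide p − 1 = 3078 = 2 · 3^4 · 19.
Divisors: 1, 2, 3, 6, 9, 18, 19, 27, 38, 54, 57, 81, 114, 162, 171, 342, 513, 1026, 1539, 3078.
Check each in increasing order: 2383^1 ≡ 2383;  2383^2 ≡ 1013;  2383^3 ≡ 43;  2383^6 ≡ 1849;  2383^9 ≡ 2532;  2383^18 ≡ 546;  2383^19 ≡ 1780;  2383^27 ≡ 1.
Smallest exponent giving 1 is 27.

27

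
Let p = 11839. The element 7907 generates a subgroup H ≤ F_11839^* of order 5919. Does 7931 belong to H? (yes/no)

7931 ∈ ⟨7907⟩ iff 7931^5919 ≡ 1 (mod 11839), since |⟨7907⟩| = 5919.
7931^5919 mod 11839 = 11838.
Since 11838 ≠ 1, 7931 does not lie in the subgroup.

no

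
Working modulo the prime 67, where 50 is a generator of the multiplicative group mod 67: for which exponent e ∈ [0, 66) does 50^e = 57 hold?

Successive powers of 50 modulo 67:
  50^0=1  50^1=50  50^2=21  50^3=45  50^4=39  50^5=7
  50^6=15  50^7=13  50^8=47  50^9=5  50^10=49  50^11=38
  50^12=24  50^13=61  50^14=35  50^15=8  50^16=65  50^17=34
  50^18=25  50^19=44  50^20=56  50^21=53  50^22=37  50^23=41
  50^24=40  50^25=57
So 50^25 ≡ 57 (mod 67), giving e = 25.

25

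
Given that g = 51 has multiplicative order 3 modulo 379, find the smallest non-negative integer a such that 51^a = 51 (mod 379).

Successive powers of 51 modulo 379:
  51^0=1  51^1=51
So 51^1 ≡ 51 (mod 379), giving a = 1.

1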